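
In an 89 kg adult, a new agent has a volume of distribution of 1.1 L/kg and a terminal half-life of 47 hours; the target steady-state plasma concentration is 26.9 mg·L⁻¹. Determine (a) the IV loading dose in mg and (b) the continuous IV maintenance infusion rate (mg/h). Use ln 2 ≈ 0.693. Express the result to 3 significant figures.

Vd = 1.1 L/kg × 89 kg = 97.90 L
LD = Vd × C = 97.90 × 26.9 = 2634 mg
CL = 0.693 × Vd / t½ = 0.693 × 97.90 / 47 = 1.444 L/h
Infusion rate = CL × Css = 1.444 × 26.9 = 38.84 mg/h

(a) 2630 mg; (b) 38.8 mg/h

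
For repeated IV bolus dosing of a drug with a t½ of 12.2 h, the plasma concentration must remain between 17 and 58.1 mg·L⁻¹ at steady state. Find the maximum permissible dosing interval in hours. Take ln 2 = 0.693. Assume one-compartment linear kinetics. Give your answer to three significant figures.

k = 0.693 / t½ = 0.693 / 12.2 = 0.05680 h⁻¹
Between IV bolus doses, concentration decays as C = C₀·e^(−kτ), so C_peak/C_trough = e^(kτ).
τ_max = ln(C_peak/C_trough) / k = ln(58.1/17) / 0.05680 = 1.229 / 0.05680 = 21.64 h

21.6 h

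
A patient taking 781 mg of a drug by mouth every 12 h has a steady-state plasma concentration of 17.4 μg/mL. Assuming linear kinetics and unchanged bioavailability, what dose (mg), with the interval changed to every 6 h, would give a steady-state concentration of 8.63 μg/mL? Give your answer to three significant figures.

With linear kinetics, Css is proportional to dose rate (D/τ) at fixed clearance.
D₂ = D₁ × (Css,target / Css,current) × (τ₂/τ₁) = 781 × (8.63/17.4) × (6/12) = 193.7 mg

194 mg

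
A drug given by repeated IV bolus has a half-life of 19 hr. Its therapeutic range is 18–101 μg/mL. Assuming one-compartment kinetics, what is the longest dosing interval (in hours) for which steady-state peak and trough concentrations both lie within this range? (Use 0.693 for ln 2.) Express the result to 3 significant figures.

k = 0.693 / t½ = 0.693 / 19 = 0.03647 h⁻¹
Between IV bolus doses, concentration decays as C = C₀·e^(−kτ), so C_peak/C_trough = e^(kτ).
τ_max = ln(C_peak/C_trough) / k = ln(101/18) / 0.03647 = 1.725 / 0.03647 = 47.30 h

47.3 h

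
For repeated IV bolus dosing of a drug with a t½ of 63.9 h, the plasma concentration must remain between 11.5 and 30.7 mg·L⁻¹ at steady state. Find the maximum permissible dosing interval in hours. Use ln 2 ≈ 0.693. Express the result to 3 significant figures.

k = 0.693 / t½ = 0.693 / 63.9 = 0.01085 h⁻¹
Between IV bolus doses, concentration decays as C = C₀·e^(−kτ), so C_peak/C_trough = e^(kτ).
τ_max = ln(C_peak/C_trough) / k = ln(30.7/11.5) / 0.01085 = 0.9819 / 0.01085 = 90.50 h

90.5 h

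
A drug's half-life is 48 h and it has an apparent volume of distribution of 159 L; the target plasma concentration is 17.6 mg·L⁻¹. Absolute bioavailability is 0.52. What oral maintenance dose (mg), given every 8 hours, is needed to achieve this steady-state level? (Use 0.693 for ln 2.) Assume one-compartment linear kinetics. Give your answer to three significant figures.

622 mg

CL = 0.693 × Vd / t½ = 0.693 × 159.0 / 48 = 2.296 L/h
D = CL × Css × τ / F = 2.296 × 17.6 × 8 / 0.52 = 621.7 mg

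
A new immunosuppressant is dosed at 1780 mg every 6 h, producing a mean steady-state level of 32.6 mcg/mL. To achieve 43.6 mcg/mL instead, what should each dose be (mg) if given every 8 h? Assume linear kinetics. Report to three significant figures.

For first-order elimination, Css ∝ F·D/(CL·τ); F and CL are unchanged, so Css ∝ D/τ.
D₂ = D₁ × (Css,target / Css,current) × (τ₂/τ₁) = 1780 × (43.6/32.6) × (8/6) = 3174 mg

3170 mg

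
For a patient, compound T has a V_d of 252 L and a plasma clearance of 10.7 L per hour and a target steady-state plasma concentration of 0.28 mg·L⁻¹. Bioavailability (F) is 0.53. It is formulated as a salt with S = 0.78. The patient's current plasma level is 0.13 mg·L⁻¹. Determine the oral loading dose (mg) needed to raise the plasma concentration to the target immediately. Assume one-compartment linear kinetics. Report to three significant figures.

91.4 mg

Loading dose depends on Vd (not clearance): it fills the distribution volume.
Concentration deficit ΔC = 0.28 − 0.13 = 0.1500 mg/L
LD = Vd × ΔC / F / S = 252.0 × 0.1500 / 0.53 / 0.78 = 91.44 mg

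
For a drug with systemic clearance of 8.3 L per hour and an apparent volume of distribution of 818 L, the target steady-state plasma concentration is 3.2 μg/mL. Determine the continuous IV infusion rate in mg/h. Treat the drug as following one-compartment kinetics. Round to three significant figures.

26.6 mg/h

Rate = CL × Css = 8.300 × 3.2 = 26.56 mg/h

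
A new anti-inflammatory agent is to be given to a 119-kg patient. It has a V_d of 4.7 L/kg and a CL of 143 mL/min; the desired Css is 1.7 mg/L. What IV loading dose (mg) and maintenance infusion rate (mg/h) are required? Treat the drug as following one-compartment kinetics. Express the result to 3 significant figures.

Total Vd = 4.7 × 119 = 559.3 L
LD = Vd · C_target = 559.3 × 1.7 = 950.8 mg
Convert clearance: 143 mL/min × 60 min/h ÷ 1000 mL/L = 8.580 L/h
Maintenance infusion rate = CL × Css = 8.580 × 1.7 = 14.59 mg/h

(a) 951 mg; (b) 14.6 mg/h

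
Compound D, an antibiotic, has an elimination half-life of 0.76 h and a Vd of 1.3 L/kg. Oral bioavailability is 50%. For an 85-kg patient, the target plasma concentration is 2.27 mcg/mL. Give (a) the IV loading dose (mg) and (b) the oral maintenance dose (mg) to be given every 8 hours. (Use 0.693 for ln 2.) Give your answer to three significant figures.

Total Vd = 1.3 × 85 = 110.5 L
LD = Vd × C = 110.5 × 2.27 = 250.8 mg
CL = 0.693 × Vd / t½ = 0.693 × 110.5 / 0.76 = 100.8 L/h
D = CL × Css × τ / F = 100.8 × 2.27 × 8 / 0.5 = 3661 mg

(a) 251 mg; (b) 3660 mg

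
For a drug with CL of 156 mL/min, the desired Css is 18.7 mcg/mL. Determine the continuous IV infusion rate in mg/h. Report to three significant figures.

175 mg/h

CL = 156 mL/min = 156 × 0.06 = 9.360 L/h
R₀ = 9.360 × 18.7 = 175.0 mg/h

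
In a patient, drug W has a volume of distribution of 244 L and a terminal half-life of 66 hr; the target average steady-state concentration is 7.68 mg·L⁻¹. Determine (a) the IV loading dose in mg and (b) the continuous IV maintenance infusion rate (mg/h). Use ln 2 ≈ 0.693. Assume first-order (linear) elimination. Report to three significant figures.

LD = Vd × C = 244.0 × 7.68 = 1874 mg
CL = 0.693 × Vd / t½ = 0.693 × 244.0 / 66 = 2.562 L/h
Infusion rate = CL × Css = 2.562 × 7.68 = 19.68 mg/h

(a) 1870 mg; (b) 19.7 mg/h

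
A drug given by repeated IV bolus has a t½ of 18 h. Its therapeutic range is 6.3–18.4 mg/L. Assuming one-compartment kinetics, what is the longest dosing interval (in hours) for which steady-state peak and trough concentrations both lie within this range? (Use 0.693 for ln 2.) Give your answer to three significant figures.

27.8 h

k = 0.693 / t½ = 0.693 / 18 = 0.03850 h⁻¹
Between IV bolus doses, concentration decays as C = C₀·e^(−kτ), so C_peak/C_trough = e^(kτ).
τ_max = ln(C_peak/C_trough) / k = ln(18.4/6.3) / 0.03850 = 1.072 / 0.03850 = 27.84 h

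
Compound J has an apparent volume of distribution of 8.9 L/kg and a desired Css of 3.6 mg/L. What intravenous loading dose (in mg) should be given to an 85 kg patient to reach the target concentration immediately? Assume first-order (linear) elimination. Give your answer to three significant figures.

Vd(total) = 85 kg × 8.9 L/kg = 756.5 L
LD = Vd × C = 756.5 × 3.600 = 2723 mg

2720 mg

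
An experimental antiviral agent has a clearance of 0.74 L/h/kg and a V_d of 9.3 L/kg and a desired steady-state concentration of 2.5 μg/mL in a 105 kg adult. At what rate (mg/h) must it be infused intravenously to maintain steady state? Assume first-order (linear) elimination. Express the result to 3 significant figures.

194 mg/h

CL = 0.74 L/h/kg × 105 kg = 77.70 L/h
Infusion rate = CL · Css = 77.70 L/h × 2.5 mg/L = 194.3 mg/h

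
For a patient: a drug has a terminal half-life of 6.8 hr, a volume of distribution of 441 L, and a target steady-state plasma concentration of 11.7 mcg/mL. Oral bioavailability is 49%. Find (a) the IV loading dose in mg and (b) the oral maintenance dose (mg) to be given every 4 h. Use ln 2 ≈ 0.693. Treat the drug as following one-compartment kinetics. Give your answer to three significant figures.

LD = Vd × C = 441.0 × 11.7 = 5160 mg
CL = 0.693 × Vd / t½ = 0.693 × 441.0 / 6.8 = 44.94 L/h
D = CL × Css × τ / F = 44.94 × 11.7 × 4 / 0.49 = 4292 mg

(a) 5160 mg; (b) 4290 mg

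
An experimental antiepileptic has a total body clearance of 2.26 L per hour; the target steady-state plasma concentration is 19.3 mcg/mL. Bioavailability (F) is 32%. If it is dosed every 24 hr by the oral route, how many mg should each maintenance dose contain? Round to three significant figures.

D = CL × Css × τ / F = 2.260 × 19.3 × 24 / 0.32 = 3271 mg

3270 mg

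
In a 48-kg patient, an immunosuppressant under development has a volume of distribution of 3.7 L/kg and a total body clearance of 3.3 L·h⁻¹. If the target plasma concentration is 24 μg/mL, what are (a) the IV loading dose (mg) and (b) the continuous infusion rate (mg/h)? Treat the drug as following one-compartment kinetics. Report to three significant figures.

(a) 4260 mg; (b) 79.2 mg/h

Vd = 3.7 L/kg × 48 kg = 177.6 L
LD = Vd · C_target = 177.6 × 24 = 4262 mg
Maintenance: replace elimination → rate = CL × Css = 3.300 × 24 = 79.20 mg/h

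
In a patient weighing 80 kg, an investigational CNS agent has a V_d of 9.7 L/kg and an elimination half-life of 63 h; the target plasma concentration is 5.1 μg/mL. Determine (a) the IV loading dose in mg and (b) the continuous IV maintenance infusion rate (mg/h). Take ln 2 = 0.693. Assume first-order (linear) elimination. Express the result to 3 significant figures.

(a) 3960 mg; (b) 43.5 mg/h

Total Vd = 9.7 × 80 = 776.0 L
LD = Vd × C = 776.0 × 5.1 = 3958 mg
CL = 0.693 × Vd / t½ = 0.693 × 776.0 / 63 = 8.536 L/h
Infusion rate = CL × Css = 8.536 × 5.1 = 43.53 mg/h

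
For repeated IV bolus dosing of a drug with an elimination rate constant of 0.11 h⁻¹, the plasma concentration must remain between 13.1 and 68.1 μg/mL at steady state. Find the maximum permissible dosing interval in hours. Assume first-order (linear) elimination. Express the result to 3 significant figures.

15.0 h

Between IV bolus doses, concentration decays as C = C₀·e^(−kτ), so C_peak/C_trough = e^(kτ).
τ_max = ln(C_peak/C_trough) / k = ln(68.1/13.1) / 0.1100 = 1.648 / 0.1100 = 14.98 h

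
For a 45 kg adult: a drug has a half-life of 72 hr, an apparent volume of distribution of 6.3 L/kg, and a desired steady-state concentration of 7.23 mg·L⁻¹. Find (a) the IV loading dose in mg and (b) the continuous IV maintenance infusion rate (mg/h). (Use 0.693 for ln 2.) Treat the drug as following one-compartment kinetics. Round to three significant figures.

(a) 2050 mg; (b) 19.7 mg/h

Vd = 6.3 L/kg × 45 kg = 283.5 L
LD = Vd × C = 283.5 × 7.23 = 2050 mg
CL = 0.693 × Vd / t½ = 0.693 × 283.5 / 72 = 2.729 L/h
Infusion rate = CL × Css = 2.729 × 7.23 = 19.73 mg/h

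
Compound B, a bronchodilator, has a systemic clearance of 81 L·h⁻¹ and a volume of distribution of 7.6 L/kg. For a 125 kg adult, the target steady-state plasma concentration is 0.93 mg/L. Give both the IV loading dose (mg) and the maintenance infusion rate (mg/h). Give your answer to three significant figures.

Vd(total) = 125 kg × 7.6 L/kg = 950.0 L
Loading dose = Vd × C = 950.0 × 0.93 = 883.5 mg
Infusion rate = 81.00 L/h × 0.93 mg/L = 75.33 mg/h

(a) 884 mg; (b) 75.3 mg/h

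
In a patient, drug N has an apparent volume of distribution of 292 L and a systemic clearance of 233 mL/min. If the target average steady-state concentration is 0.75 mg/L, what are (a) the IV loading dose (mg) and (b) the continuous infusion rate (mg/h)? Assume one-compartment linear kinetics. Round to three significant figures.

(a) 219 mg; (b) 10.5 mg/h

Loading dose = Vd × C = 292.0 × 0.75 = 219.0 mg
CL = 233 mL/min = 233 × 0.06 = 13.98 L/h
Maintenance infusion rate = CL × Css = 13.98 × 0.75 = 10.49 mg/h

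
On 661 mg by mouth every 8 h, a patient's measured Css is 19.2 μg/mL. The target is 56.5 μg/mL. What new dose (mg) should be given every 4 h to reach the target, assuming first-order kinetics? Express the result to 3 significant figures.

For first-order elimination, Css ∝ F·D/(CL·τ); F and CL are unchanged, so Css ∝ D/τ.
D₂ = D₁ × (Css,target / Css,current) × (τ₂/τ₁) = 661 × (56.5/19.2) × (4/8) = 972.6 mg

973 mg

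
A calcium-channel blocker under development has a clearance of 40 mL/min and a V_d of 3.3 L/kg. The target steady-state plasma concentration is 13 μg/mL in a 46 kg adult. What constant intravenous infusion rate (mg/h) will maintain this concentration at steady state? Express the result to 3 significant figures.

31.2 mg/h

CL = 40 mL/min = 40 × 0.06 = 2.400 L/h
At steady state, infusion rate equals elimination rate: rate in = CL × Css.
Infusion rate = CL · Css = 2.400 L/h × 13 mg/L = 31.20 mg/h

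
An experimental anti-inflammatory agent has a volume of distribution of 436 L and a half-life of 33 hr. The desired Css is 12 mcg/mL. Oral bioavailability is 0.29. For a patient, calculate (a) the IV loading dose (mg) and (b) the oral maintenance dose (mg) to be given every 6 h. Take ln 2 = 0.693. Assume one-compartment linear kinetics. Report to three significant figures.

LD = Vd × C = 436.0 × 12 = 5232 mg
CL = 0.693 × Vd / t½ = 0.693 × 436.0 / 33 = 9.156 L/h
D = CL × Css × τ / F = 9.156 × 12 × 6 / 0.29 = 2273 mg

(a) 5230 mg; (b) 2270 mg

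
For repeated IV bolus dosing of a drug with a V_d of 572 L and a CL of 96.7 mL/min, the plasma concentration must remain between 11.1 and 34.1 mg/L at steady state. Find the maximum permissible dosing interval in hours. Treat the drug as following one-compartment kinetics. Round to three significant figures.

111 h

Convert clearance: 96.7 mL/min × 60 min/h ÷ 1000 mL/L = 5.802 L/h
k = CL / Vd = 5.802 / 572.0 = 0.01014 h⁻¹
Between IV bolus doses, concentration decays as C = C₀·e^(−kτ), so C_peak/C_trough = e^(kτ).
τ_max = ln(C_peak/C_trough) / k = ln(34.1/11.1) / 0.01014 = 1.122 / 0.01014 = 110.7 h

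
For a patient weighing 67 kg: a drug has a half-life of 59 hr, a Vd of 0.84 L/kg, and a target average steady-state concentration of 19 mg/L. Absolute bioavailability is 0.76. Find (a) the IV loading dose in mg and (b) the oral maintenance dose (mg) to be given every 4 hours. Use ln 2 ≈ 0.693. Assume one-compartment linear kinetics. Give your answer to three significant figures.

(a) 1070 mg; (b) 66.1 mg

Total Vd = 0.84 × 67 = 56.28 L
LD = Vd × C = 56.28 × 19 = 1069 mg
CL = 0.693 × Vd / t½ = 0.693 × 56.28 / 59 = 0.6611 L/h
D = CL × Css × τ / F = 0.6611 × 19 × 4 / 0.76 = 66.11 mg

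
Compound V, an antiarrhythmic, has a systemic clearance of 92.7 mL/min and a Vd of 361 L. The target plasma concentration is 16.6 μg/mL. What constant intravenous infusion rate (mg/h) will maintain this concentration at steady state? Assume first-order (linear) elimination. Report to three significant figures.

92.3 mg/h

CL = 92.7 mL/min = 92.7 × 0.06 = 5.562 L/h
Vd does not affect the maintenance rate; only clearance governs steady-state input.
Rate = CL × Css = 5.562 × 16.6 = 92.33 mg/h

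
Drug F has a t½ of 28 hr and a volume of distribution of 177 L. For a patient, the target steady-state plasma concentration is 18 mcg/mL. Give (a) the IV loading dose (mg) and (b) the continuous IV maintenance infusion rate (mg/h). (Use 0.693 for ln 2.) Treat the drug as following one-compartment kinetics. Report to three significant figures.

(a) 3190 mg; (b) 78.9 mg/h

LD = Vd × C = 177.0 × 18 = 3186 mg
CL = 0.693 × Vd / t½ = 0.693 × 177.0 / 28 = 4.381 L/h
Infusion rate = CL × Css = 4.381 × 18 = 78.86 mg/h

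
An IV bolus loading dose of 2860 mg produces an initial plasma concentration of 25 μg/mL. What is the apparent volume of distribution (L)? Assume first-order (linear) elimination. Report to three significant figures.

Immediately after an IV bolus, C₀ = Dose / Vd, so Vd = Dose / C₀.
Vd = 2860 / 25 = 114.4 L

114 L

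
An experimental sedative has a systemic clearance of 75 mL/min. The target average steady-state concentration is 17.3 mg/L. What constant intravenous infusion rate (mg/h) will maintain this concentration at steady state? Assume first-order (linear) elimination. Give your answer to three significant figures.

77.9 mg/h

Convert clearance: 75 mL/min × 60 min/h ÷ 1000 mL/L = 4.500 L/h
At steady state, infusion rate equals elimination rate: rate in = CL × Css.
Infusion rate = CL · Css = 4.500 L/h × 17.3 mg/L = 77.85 mg/h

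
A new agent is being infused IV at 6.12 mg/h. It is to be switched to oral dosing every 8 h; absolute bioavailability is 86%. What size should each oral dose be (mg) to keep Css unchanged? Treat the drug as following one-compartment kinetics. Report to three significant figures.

56.9 mg

To maintain the same Css, the systemic dosing rate must be unchanged: F·D/τ = infusion rate.
D = rate × τ / F = 6.12 × 8 / 0.86 = 56.93 mg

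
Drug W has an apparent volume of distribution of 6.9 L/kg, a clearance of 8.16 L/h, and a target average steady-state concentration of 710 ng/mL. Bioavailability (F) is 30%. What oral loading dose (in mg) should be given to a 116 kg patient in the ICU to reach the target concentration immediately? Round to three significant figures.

1890 mg

Vd(total) = 116 kg × 6.9 L/kg = 800.4 L
C = 710 ng/mL = 0.7100 mg/L
LD = Vd × C / F = 800.4 × 0.7100 / 0.3 = 1894 mg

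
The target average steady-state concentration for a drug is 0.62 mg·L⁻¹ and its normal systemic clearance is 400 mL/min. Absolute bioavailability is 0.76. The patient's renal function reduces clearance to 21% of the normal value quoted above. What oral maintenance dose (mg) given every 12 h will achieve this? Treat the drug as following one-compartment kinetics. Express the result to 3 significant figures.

49.3 mg

CL = 400 mL/min = 400 × 0.06 = 24.00 L/h
Patient clearance = 0.21 × 24.00 = 5.040 L/h
At steady state, dose per interval replaces the amount cleared in that interval: F·D/τ = CL·Css.
D = CL × Css × τ / F = 5.040 × 0.62 × 12 / 0.76 = 49.34 mg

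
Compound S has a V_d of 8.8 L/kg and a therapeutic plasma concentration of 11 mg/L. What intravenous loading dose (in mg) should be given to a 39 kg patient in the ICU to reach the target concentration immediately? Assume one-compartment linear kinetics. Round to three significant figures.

3780 mg

Vd = 8.8 L/kg × 39 kg = 343.2 L
LD = Vd × C = 343.2 × 11.00 = 3775 mg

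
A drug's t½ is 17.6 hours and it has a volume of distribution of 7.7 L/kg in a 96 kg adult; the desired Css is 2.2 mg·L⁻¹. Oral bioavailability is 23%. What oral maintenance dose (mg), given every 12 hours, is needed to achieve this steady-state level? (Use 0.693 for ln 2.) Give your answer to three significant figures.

3340 mg

Vd = 7.7 L/kg × 96 kg = 739.2 L
k = 0.693/17.6 = 0.03938 h⁻¹, so CL = k·Vd = 0.03938 × 739.2 = 29.11 L/h
D = CL × Css × τ / F = 29.11 × 2.2 × 12 / 0.23 = 3341 mg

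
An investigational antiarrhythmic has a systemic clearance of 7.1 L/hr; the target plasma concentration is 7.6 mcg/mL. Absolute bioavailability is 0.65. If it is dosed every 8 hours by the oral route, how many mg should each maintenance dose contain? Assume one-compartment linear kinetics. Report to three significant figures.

D = CL × Css × τ / F = 7.100 × 7.6 × 8 / 0.65 = 664.1 mg

664 mg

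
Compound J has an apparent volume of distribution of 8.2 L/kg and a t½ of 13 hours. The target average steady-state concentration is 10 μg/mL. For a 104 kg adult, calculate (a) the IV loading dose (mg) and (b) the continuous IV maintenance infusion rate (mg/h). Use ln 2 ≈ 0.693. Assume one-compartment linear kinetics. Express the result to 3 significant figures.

Total Vd = 8.2 × 104 = 852.8 L
LD = Vd × C = 852.8 × 10 = 8528 mg
CL = 0.693 × Vd / t½ = 0.693 × 852.8 / 13 = 45.46 L/h
Infusion rate = CL × Css = 45.46 × 10 = 454.6 mg/h

(a) 8530 mg; (b) 455 mg/h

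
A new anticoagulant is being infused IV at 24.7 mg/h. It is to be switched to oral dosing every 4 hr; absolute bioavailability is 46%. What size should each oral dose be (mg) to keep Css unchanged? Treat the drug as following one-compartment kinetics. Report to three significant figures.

To maintain the same Css, the systemic dosing rate must be unchanged: F·D/τ = infusion rate.
D = rate × τ / F = 24.7 × 4 / 0.46 = 214.8 mg

215 mg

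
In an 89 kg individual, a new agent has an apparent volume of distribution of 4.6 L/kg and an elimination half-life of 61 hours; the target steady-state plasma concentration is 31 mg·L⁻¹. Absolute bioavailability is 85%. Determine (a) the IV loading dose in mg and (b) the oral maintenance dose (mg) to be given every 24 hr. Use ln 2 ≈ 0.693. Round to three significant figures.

Vd = 4.6 L/kg × 89 kg = 409.4 L
LD = Vd × C = 409.4 × 31 = 12690 mg
CL = 0.693 × Vd / t½ = 0.693 × 409.4 / 61 = 4.651 L/h
D = CL × Css × τ / F = 4.651 × 31 × 24 / 0.85 = 4071 mg

(a) 12700 mg; (b) 4070 mg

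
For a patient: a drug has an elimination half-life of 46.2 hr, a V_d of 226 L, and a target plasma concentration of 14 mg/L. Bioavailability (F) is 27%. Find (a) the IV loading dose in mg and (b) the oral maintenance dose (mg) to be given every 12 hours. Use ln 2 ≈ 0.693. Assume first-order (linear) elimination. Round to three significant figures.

(a) 3160 mg; (b) 2110 mg

LD = Vd × C = 226.0 × 14 = 3164 mg
CL = 0.693 × Vd / t½ = 0.693 × 226.0 / 46.2 = 3.390 L/h
D = CL × Css × τ / F = 3.390 × 14 × 12 / 0.27 = 2109 mg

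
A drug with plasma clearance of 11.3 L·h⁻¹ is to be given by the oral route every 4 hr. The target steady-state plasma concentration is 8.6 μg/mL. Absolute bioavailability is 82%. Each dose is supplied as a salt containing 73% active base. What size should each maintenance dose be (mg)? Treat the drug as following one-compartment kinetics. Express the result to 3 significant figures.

At steady state, dose per interval replaces the amount cleared in that interval: F·S·D/τ = CL·Css.
D = CL × Css × τ / F / S = 11.30 × 8.6 × 4 / 0.82 / 0.73 = 649.4 mg

649 mg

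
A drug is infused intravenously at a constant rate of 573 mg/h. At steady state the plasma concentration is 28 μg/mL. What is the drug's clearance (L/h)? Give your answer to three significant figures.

At steady state, infusion rate = CL × Css, so CL = rate / Css.
CL = 573 / 28 = 20.46 L/h

20.5 L/h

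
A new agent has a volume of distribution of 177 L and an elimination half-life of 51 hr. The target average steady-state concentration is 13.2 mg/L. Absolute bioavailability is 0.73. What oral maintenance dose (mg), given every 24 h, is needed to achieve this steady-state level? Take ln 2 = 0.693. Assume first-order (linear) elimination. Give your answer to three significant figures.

1040 mg

k = 0.693/51 = 0.01359 h⁻¹, so CL = k·Vd = 0.01359 × 177.0 = 2.405 L/h
D = CL × Css × τ / F = 2.405 × 13.2 × 24 / 0.73 = 1044 mg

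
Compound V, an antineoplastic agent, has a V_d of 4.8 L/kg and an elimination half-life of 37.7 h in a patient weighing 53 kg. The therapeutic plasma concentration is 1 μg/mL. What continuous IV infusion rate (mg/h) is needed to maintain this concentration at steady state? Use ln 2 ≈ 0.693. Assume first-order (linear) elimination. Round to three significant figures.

4.68 mg/h

Total Vd = 4.8 × 53 = 254.4 L
k = 0.693/37.7 = 0.01838 h⁻¹, so CL = k·Vd = 0.01838 × 254.4 = 4.676 L/h
Infusion rate = CL × Css = 4.676 × 1 = 4.676 mg/h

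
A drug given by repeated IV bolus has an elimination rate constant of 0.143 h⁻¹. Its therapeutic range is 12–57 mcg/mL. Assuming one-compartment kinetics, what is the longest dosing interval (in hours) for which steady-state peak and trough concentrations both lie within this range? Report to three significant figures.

10.9 h

Between IV bolus doses, concentration decays as C = C₀·e^(−kτ), so C_peak/C_trough = e^(kτ).
τ_max = ln(C_peak/C_trough) / k = ln(57/12) / 0.1430 = 1.558 / 0.1430 = 10.90 h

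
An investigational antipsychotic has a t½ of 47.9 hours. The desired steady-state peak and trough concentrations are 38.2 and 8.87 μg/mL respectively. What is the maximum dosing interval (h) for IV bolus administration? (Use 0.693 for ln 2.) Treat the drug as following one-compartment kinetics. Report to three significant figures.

k = 0.693 / t½ = 0.693 / 47.9 = 0.01447 h⁻¹
Between IV bolus doses, concentration decays as C = C₀·e^(−kτ), so C_peak/C_trough = e^(kτ).
τ_max = ln(C_peak/C_trough) / k = ln(38.2/8.87) / 0.01447 = 1.460 / 0.01447 = 100.9 h

101 h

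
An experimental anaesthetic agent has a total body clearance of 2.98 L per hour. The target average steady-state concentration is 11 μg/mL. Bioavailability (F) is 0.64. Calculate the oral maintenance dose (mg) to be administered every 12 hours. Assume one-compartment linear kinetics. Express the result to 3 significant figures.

D = CL × Css × τ / F = 2.980 × 11 × 12 / 0.64 = 614.6 mg

615 mg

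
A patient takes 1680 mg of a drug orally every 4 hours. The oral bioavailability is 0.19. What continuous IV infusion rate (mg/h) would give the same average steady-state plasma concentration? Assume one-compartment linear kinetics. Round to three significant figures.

79.8 mg/h

Equivalent systemic input: infusion rate = F·D/τ.
Rate = 0.19 × 1680 / 4 = 79.80 mg/h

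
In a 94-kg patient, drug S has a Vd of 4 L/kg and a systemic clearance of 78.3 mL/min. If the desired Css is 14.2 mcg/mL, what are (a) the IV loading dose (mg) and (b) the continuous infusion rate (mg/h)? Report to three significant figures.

(a) 5340 mg; (b) 66.7 mg/h

Vd = 4 L/kg × 94 kg = 376.0 L
Loading: fill Vd to C_target → 376.0 L × 14.2 mg/L = 5339 mg
Convert clearance: 78.3 mL/min × 60 min/h ÷ 1000 mL/L = 4.698 L/h
Infusion rate = 4.698 L/h × 14.2 mg/L = 66.71 mg/h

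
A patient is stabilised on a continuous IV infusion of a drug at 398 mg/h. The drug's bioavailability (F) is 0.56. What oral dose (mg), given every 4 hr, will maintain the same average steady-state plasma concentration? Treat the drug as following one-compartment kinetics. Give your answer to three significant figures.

2840 mg

To maintain the same Css, the systemic dosing rate must be unchanged: F·D/τ = infusion rate.
D = rate × τ / F = 398 × 4 / 0.56 = 2843 mg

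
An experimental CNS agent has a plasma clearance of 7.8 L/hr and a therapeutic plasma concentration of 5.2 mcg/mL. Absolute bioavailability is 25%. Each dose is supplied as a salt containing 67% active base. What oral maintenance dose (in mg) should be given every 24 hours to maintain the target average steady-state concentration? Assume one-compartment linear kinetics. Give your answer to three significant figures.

5810 mg

At steady state, dose per interval replaces the amount cleared in that interval: F·S·D/τ = CL·Css.
D = CL × Css × τ / F / S = 7.800 × 5.2 × 24 / 0.25 / 0.67 = 5812 mg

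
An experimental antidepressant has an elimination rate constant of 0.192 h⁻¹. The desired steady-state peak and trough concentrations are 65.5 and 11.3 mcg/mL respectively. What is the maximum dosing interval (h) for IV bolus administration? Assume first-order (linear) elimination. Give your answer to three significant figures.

Between IV bolus doses, concentration decays as C = C₀·e^(−kτ), so C_peak/C_trough = e^(kτ).
τ_max = ln(C_peak/C_trough) / k = ln(65.5/11.3) / 0.1920 = 1.757 / 0.1920 = 9.151 h

9.15 h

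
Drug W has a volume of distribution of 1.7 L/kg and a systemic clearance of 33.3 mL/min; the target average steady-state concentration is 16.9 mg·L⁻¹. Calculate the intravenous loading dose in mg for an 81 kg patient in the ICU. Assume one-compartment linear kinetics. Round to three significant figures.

Vd(total) = 81 kg × 1.7 L/kg = 137.7 L
LD = Vd × C = 137.7 × 16.90 = 2327 mg

2330 mg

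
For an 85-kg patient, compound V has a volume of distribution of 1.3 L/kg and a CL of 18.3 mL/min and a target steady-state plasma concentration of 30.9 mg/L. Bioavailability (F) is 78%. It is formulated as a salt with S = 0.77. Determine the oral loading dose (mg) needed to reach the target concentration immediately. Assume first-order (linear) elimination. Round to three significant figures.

Total Vd = 1.3 × 85 = 110.5 L
LD = Vd × C / F / S = 110.5 × 30.90 / 0.78 / 0.77 = 5685 mg

5690 mg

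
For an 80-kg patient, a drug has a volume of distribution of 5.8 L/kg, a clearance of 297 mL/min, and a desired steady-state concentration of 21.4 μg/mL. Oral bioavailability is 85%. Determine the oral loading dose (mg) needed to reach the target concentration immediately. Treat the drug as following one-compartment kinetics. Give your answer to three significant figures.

11700 mg

Total Vd = 5.8 × 80 = 464.0 L
LD = Vd × C / F = 464.0 × 21.40 / 0.85 = 11680 mg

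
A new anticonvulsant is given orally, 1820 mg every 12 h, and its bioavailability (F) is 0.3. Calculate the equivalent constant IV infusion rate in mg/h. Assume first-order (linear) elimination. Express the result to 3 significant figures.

45.5 mg/h

Equivalent systemic input: infusion rate = F·D/τ.
Rate = 0.3 × 1820 / 12 = 45.50 mg/h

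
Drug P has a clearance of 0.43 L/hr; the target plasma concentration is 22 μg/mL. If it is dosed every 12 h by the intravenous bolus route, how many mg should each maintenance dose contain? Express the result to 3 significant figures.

D = CL × Css × τ = 0.4300 × 22 × 12 = 113.5 mg

114 mg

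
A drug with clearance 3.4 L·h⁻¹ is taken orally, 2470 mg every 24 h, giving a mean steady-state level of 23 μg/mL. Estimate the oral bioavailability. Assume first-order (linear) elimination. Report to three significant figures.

F·D/τ = CL·Css at steady state → F = CL·Css·τ / D.
F = 3.4 × 23 × 24 / 2470 = 0.760

0.760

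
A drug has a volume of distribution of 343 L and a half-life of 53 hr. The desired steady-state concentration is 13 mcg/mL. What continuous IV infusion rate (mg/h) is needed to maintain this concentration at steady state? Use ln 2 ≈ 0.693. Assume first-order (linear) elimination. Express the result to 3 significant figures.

CL = ln 2 · Vd / t½ = 0.693 × 343.0 / 53 = 4.485 L/h
Infusion rate = CL × Css = 4.485 × 13 = 58.31 mg/h

58.3 mg/h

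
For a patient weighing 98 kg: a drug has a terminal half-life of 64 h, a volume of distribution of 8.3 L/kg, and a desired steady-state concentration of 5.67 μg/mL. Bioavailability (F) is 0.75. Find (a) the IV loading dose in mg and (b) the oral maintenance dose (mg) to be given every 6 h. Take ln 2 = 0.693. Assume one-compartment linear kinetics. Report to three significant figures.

Vd(total) = 98 kg × 8.3 L/kg = 813.4 L
LD = Vd × C = 813.4 × 5.67 = 4612 mg
CL = 0.693 × Vd / t½ = 0.693 × 813.4 / 64 = 8.808 L/h
D = CL × Css × τ / F = 8.808 × 5.67 × 6 / 0.75 = 399.5 mg

(a) 4610 mg; (b) 400 mg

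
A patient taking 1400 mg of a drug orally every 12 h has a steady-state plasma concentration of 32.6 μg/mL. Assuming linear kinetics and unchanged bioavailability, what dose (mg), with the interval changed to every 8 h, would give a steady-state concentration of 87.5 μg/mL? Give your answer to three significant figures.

2510 mg

With linear kinetics, Css is proportional to dose rate (D/τ) at fixed clearance.
D₂ = D₁ × (Css,target / Css,current) × (τ₂/τ₁) = 1400 × (87.5/32.6) × (8/12) = 2505 mg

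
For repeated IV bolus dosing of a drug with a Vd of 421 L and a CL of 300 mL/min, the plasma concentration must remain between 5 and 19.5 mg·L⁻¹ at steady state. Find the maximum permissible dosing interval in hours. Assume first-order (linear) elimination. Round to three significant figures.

CL = 300 mL/min = 300 × 0.06 = 18.00 L/h
k = CL / Vd = 18.00 / 421.0 = 0.04276 h⁻¹
Between IV bolus doses, concentration decays as C = C₀·e^(−kτ), so C_peak/C_trough = e^(kτ).
τ_max = ln(C_peak/C_trough) / k = ln(19.5/5) / 0.04276 = 1.361 / 0.04276 = 31.83 h

31.8 h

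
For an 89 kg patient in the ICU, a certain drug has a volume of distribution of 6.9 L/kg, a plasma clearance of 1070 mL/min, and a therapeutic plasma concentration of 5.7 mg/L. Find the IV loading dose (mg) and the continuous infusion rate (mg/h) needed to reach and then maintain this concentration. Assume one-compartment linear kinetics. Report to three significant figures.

(a) 3500 mg; (b) 366 mg/h

Vd(total) = 89 kg × 6.9 L/kg = 614.1 L
Loading: fill Vd to C_target → 614.1 L × 5.7 mg/L = 3500 mg
CL = 1070 mL/min × 60/1000 = 64.20 L/h
Infusion rate = 64.20 L/h × 5.7 mg/L = 365.9 mg/h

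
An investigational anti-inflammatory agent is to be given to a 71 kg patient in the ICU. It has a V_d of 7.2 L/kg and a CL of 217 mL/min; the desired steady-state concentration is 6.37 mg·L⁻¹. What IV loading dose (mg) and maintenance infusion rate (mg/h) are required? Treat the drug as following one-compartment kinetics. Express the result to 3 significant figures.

Total Vd = 7.2 × 71 = 511.2 L
Loading dose = Vd × C = 511.2 × 6.37 = 3256 mg
Convert clearance: 217 mL/min × 60 min/h ÷ 1000 mL/L = 13.02 L/h
Maintenance: replace elimination → rate = CL × Css = 13.02 × 6.37 = 82.94 mg/h

(a) 3260 mg; (b) 82.9 mg/h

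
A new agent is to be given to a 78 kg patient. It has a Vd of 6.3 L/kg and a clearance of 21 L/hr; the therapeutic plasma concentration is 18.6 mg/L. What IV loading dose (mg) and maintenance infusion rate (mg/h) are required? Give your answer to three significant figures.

(a) 9140 mg; (b) 391 mg/h

Total Vd = 6.3 × 78 = 491.4 L
Loading dose = Vd × C = 491.4 × 18.6 = 9140 mg
Maintenance infusion rate = CL × Css = 21.00 × 18.6 = 390.6 mg/h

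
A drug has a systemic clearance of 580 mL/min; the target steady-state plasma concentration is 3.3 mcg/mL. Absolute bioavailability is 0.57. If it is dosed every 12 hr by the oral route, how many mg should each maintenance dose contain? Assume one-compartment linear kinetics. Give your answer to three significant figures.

CL = 580 mL/min = 580 × 0.06 = 34.80 L/h
D = CL × Css × τ / F = 34.80 × 3.3 × 12 / 0.57 = 2418 mg

2420 mg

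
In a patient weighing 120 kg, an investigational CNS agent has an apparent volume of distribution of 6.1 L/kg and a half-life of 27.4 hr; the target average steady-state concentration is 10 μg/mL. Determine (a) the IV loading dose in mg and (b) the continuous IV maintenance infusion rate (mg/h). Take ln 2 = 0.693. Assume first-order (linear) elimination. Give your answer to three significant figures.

Vd = 6.1 L/kg × 120 kg = 732.0 L
LD = Vd × C = 732.0 × 10 = 7320 mg
CL = 0.693 × Vd / t½ = 0.693 × 732.0 / 27.4 = 18.51 L/h
Infusion rate = CL × Css = 18.51 × 10 = 185.1 mg/h

(a) 7320 mg; (b) 185 mg/h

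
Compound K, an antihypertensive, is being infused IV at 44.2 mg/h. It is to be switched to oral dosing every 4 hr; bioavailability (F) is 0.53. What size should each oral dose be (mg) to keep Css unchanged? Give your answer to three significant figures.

To maintain the same Css, the systemic dosing rate must be unchanged: F·D/τ = infusion rate.
D = rate × τ / F = 44.2 × 4 / 0.53 = 333.6 mg

334 mg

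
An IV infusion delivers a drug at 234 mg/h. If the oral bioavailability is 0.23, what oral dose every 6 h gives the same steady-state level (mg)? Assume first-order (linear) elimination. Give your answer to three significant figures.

6100 mg

To maintain the same Css, the systemic dosing rate must be unchanged: F·D/τ = infusion rate.
D = rate × τ / F = 234 × 6 / 0.23 = 6104 mg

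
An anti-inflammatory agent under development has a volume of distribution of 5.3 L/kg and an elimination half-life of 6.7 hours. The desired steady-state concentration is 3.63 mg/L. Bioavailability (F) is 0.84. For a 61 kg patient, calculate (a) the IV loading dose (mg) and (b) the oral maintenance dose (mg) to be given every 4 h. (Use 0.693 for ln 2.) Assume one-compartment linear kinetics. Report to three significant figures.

(a) 1170 mg; (b) 578 mg

Total Vd = 5.3 × 61 = 323.3 L
LD = Vd × C = 323.3 × 3.63 = 1174 mg
CL = 0.693 × Vd / t½ = 0.693 × 323.3 / 6.7 = 33.44 L/h
D = CL × Css × τ / F = 33.44 × 3.63 × 4 / 0.84 = 578.0 mg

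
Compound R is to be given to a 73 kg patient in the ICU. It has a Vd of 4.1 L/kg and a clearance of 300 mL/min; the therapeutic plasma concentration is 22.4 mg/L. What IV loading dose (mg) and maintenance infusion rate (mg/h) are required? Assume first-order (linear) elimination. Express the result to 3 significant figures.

(a) 6700 mg; (b) 403 mg/h

Vd = 4.1 L/kg × 73 kg = 299.3 L
Loading dose = Vd × C = 299.3 × 22.4 = 6704 mg
CL = 300 mL/min × 60/1000 = 18.00 L/h
Infusion rate = 18.00 L/h × 22.4 mg/L = 403.2 mg/h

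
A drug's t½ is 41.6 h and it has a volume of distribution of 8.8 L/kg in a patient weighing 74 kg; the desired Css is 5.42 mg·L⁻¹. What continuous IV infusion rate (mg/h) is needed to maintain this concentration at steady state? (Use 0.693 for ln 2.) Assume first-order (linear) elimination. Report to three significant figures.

58.8 mg/h

Total Vd = 8.8 × 74 = 651.2 L
k = 0.693/41.6 = 0.01666 h⁻¹, so CL = k·Vd = 0.01666 × 651.2 = 10.85 L/h
Infusion rate = CL × Css = 10.85 × 5.42 = 58.81 mg/h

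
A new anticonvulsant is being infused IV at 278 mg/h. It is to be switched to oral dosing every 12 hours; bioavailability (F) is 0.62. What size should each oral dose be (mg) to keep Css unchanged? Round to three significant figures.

5380 mg

To maintain the same Css, the systemic dosing rate must be unchanged: F·D/τ = infusion rate.
D = rate × τ / F = 278 × 12 / 0.62 = 5381 mg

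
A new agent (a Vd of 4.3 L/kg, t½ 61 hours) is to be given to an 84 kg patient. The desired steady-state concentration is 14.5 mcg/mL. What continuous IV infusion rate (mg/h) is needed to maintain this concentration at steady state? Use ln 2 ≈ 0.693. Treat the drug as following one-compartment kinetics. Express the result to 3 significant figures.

Total Vd = 4.3 × 84 = 361.2 L
k = 0.693/61 = 0.01136 h⁻¹, so CL = k·Vd = 0.01136 × 361.2 = 4.103 L/h
Infusion rate = CL × Css = 4.103 × 14.5 = 59.49 mg/h

59.5 mg/h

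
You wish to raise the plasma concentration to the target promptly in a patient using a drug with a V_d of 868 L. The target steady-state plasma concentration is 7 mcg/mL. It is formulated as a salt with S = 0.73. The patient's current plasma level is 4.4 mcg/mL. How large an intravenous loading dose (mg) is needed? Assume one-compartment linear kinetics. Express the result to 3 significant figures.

The loading dose fills Vd to the target concentration.
Concentration deficit ΔC = 7 − 4.4 = 2.600 mg/L
LD = Vd × ΔC / S = 868.0 × 2.600 / 0.73 = 3092 mg

3090 mg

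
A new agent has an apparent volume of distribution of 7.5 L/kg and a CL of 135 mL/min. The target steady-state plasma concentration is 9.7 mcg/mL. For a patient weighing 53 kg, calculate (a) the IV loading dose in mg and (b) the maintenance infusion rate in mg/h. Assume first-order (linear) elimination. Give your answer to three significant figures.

(a) 3860 mg; (b) 78.6 mg/h

Vd(total) = 53 kg × 7.5 L/kg = 397.5 L
LD = Vd · C_target = 397.5 × 9.7 = 3856 mg
CL = 135 mL/min × 60/1000 = 8.100 L/h
Infusion rate = 8.100 L/h × 9.7 mg/L = 78.57 mg/h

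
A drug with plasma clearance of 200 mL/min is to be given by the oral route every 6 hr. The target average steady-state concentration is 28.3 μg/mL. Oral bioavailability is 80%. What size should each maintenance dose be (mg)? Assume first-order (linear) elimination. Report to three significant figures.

2550 mg

CL = 200 mL/min × 60/1000 = 12.00 L/h
D = CL × Css × τ / F = 12.00 × 28.3 × 6 / 0.8 = 2547 mg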